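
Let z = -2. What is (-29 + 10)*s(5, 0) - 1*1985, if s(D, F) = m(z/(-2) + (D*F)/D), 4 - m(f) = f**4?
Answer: -2042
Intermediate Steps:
m(f) = 4 - f**4
s(D, F) = 4 - (1 + F)**4 (s(D, F) = 4 - (-2/(-2) + (D*F)/D)**4 = 4 - (-2*(-1/2) + F)**4 = 4 - (1 + F)**4)
(-29 + 10)*s(5, 0) - 1*1985 = (-29 + 10)*(4 - (1 + 0)**4) - 1*1985 = -19*(4 - 1*1**4) - 1985 = -19*(4 - 1*1) - 1985 = -19*(4 - 1) - 1985 = -19*3 - 1985 = -57 - 1985 = -2042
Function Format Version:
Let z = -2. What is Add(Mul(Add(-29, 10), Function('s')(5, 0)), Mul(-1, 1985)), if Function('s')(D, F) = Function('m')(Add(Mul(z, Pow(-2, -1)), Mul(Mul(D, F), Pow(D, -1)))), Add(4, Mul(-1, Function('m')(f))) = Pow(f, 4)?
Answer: -2042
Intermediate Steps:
Function('m')(f) = Add(4, Mul(-1, Pow(f, 4)))
Function('s')(D, F) = Add(4, Mul(-1, Pow(Add(1, F), 4))) (Function('s')(D, F) = Add(4, Mul(-1, Pow(Add(Mul(-2, Pow(-2, -1)), Mul(Mul(D, F), Pow(D, -1))), 4))) = Add(4, Mul(-1, Pow(Add(Mul(-2, Rational(-1, 2)), F), 4))) = Add(4, Mul(-1, Pow(Add(1, F), 4))))
Add(Mul(Add(-29, 10), Function('s')(5, 0)), Mul(-1, 1985)) = Add(Mul(Add(-29, 10), Add(4, Mul(-1, Pow(Add(1, 0), 4)))), Mul(-1, 1985)) = Add(Mul(-19, Add(4, Mul(-1, Pow(1, 4)))), -1985) = Add(Mul(-19, Add(4, Mul(-1, 1))), -1985) = Add(Mul(-19, Add(4, -1)), -1985) = Add(Mul(-19, 3), -1985) = Add(-57, -1985) = -2042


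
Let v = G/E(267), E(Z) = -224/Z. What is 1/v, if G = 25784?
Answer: -28/860541 ≈ -3.2538e-5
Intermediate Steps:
v = -860541/28 (v = 25784/((-224/267)) = 25784/((-224*1/267)) = 25784/(-224/267) = 25784*(-267/224) = -860541/28 ≈ -30734.)
1/v = 1/(-860541/28) = -28/860541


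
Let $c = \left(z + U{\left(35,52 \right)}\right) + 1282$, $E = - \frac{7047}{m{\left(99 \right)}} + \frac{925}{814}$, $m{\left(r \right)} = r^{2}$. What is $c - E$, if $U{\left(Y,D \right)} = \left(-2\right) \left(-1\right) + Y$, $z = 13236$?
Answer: $\frac{3522209}{242} \approx 14555.0$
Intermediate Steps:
$U{\left(Y,D \right)} = 2 + Y$
$E = \frac{101}{242}$ ($E = - \frac{7047}{99^{2}} + \frac{925}{814} = - \frac{7047}{9801} + 925 \cdot \frac{1}{814} = \left(-7047\right) \frac{1}{9801} + \frac{25}{22} = - \frac{87}{121} + \frac{25}{22} = \frac{101}{242} \approx 0.41736$)
$c = 14555$ ($c = \left(13236 + \left(2 + 35\right)\right) + 1282 = \left(13236 + 37\right) + 1282 = 13273 + 1282 = 14555$)
$c - E = 14555 - \frac{101}{242} = \frac{3522209}{242}$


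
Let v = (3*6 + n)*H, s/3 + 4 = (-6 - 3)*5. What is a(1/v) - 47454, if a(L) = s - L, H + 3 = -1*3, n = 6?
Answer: -6854543/144 ≈ -47601.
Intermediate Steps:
s = -147 (s = -12 + 3*((-6 - 3)*5) = -12 + 3*(-9*5) = -12 + 3*(-45) = -12 - 135 = -147)
H = -6 (H = -3 - 1*3 = -3 - 3 = -6)
v = -144 (v = (3*6 + 6)*(-6) = (18 + 6)*(-6) = 24*(-6) = -144)
a(L) = -147 - L
a(1/v) - 47454 = (-147 - 1/(-144)) - 47454 = (-147 - 1*(-1/144)) - 47454 = (-147 + 1/144) - 47454 = -21167/144 - 47454 = -6854543/144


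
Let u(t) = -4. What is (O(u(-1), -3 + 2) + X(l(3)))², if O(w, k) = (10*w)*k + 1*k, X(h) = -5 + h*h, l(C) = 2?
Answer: 1444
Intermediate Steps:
X(h) = -5 + h²
O(w, k) = k + 10*k*w (O(w, k) = 10*k*w + k = k + 10*k*w)
(O(u(-1), -3 + 2) + X(l(3)))² = ((-3 + 2)*(1 + 10*(-4)) + (-5 + 2²))² = (-(1 - 40) + (-5 + 4))² = (-1*(-39) - 1)² = (39 - 1)² = 38² = 1444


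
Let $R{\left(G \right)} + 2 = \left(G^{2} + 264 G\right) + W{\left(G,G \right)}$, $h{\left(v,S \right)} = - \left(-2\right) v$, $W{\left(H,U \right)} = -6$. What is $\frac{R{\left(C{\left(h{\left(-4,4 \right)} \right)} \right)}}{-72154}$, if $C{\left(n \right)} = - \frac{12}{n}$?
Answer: $- \frac{1561}{288616} \approx -0.0054086$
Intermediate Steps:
$h{\left(v,S \right)} = 2 v$
$R{\left(G \right)} = -8 + G^{2} + 264 G$ ($R{\left(G \right)} = -2 - \left(6 - G^{2} - 264 G\right) = -2 + \left(-6 + G^{2} + 264 G\right) = -8 + G^{2} + 264 G$)
$\frac{R{\left(C{\left(h{\left(-4,4 \right)} \right)} \right)}}{-72154} = \frac{-8 + \left(- \frac{12}{2 \left(-4\right)}\right)^{2} + 264 \left(- \frac{12}{2 \left(-4\right)}\right)}{-72154} = \left(-8 + \left(- \frac{12}{-8}\right)^{2} + 264 \left(- \frac{12}{-8}\right)\right) \left(- \frac{1}{72154}\right) = \left(-8 + \left(\left(-12\right) \left(- \frac{1}{8}\right)\right)^{2} + 264 \left(\left(-12\right) \left(- \frac{1}{8}\right)\right)\right) \left(- \frac{1}{72154}\right) = \left(-8 + \left(\frac{3}{2}\right)^{2} + 264 \cdot \frac{3}{2}\right) \left(- \frac{1}{72154}\right) = \left(-8 + \frac{9}{4} + 396\right) \left(- \frac{1}{72154}\right) = \frac{1561}{4} \left(- \frac{1}{72154}\right) = - \frac{1561}{288616}$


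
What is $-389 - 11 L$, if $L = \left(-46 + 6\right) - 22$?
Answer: $293$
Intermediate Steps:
$L = -62$ ($L = -40 - 22 = -62$)
$-389 - 11 L = -389 - -682 = -389 + 682 = 293$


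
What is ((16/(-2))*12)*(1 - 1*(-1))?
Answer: -192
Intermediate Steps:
((16/(-2))*12)*(1 - 1*(-1)) = ((16*(-½))*12)*(1 + 1) = -8*12*2 = -96*2 = -192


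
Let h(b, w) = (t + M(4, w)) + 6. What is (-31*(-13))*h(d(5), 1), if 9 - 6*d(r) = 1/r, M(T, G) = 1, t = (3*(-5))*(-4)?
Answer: 27001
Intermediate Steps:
t = 60 (t = -15*(-4) = 60)
d(r) = 3/2 - 1/(6*r)
h(b, w) = 67 (h(b, w) = (60 + 1) + 6 = 61 + 6 = 67)
(-31*(-13))*h(d(5), 1) = -31*(-13)*67 = 403*67 = 27001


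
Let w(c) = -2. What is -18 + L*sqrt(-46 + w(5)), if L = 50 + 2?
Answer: -18 + 208*I*sqrt(3) ≈ -18.0 + 360.27*I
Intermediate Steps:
L = 52
-18 + L*sqrt(-46 + w(5)) = -18 + 52*sqrt(-46 - 2) = -18 + 52*sqrt(-48) = -18 + 52*(4*I*sqrt(3)) = -18 + 208*I*sqrt(3)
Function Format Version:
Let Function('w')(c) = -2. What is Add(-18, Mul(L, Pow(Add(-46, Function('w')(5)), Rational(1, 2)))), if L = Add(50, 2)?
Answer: Add(-18, Mul(208, I, Pow(3, Rational(1, 2)))) ≈ Add(-18.000, Mul(360.27, I))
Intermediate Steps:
L = 52
Add(-18, Mul(L, Pow(Add(-46, Function('w')(5)), Rational(1, 2)))) = Add(-18, Mul(52, Pow(Add(-46, -2), Rational(1, 2)))) = Add(-18, Mul(52, Pow(-48, Rational(1, 2)))) = Add(-18, Mul(52, Mul(4, I, Pow(3, Rational(1, 2))))) = Add(-18, Mul(208, I, Pow(3, Rational(1, 2))))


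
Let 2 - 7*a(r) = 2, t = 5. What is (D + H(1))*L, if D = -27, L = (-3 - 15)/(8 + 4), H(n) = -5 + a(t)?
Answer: 48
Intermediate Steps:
a(r) = 0 (a(r) = 2/7 - ⅐*2 = 2/7 - 2/7 = 0)
H(n) = -5 (H(n) = -5 + 0 = -5)
L = -3/2 (L = -18/12 = -18*1/12 = -3/2 ≈ -1.5000)
(D + H(1))*L = (-27 - 5)*(-3/2) = -32*(-3/2) = 48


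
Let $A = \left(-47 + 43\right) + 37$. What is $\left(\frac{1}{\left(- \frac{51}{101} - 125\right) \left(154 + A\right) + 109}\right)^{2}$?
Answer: $\frac{10201}{5566782516409} \approx 1.8325 \cdot 10^{-9}$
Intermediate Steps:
$A = 33$ ($A = -4 + 37 = 33$)
$\left(\frac{1}{\left(- \frac{51}{101} - 125\right) \left(154 + A\right) + 109}\right)^{2} = \left(\frac{1}{\left(- \frac{51}{101} - 125\right) \left(154 + 33\right) + 109}\right)^{2} = \left(\frac{1}{\left(\left(-51\right) \frac{1}{101} - 125\right) 187 + 109}\right)^{2} = \left(\frac{1}{\left(- \frac{51}{101} - 125\right) 187 + 109}\right)^{2} = \left(\frac{1}{\left(- \frac{12676}{101}\right) 187 + 109}\right)^{2} = \left(\frac{1}{- \frac{2370412}{101} + 109}\right)^{2} = \left(\frac{1}{- \frac{2359403}{101}}\right)^{2} = \left(- \frac{101}{2359403}\right)^{2} = \frac{10201}{5566782516409}$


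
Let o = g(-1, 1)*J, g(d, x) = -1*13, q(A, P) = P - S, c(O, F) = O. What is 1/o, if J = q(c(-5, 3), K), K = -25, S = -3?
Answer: 1/286 ≈ 0.0034965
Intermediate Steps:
q(A, P) = 3 + P (q(A, P) = P - 1*(-3) = P + 3 = 3 + P)
g(d, x) = -13
J = -22 (J = 3 - 25 = -22)
o = 286 (o = -13*(-22) = 286)
1/o = 1/286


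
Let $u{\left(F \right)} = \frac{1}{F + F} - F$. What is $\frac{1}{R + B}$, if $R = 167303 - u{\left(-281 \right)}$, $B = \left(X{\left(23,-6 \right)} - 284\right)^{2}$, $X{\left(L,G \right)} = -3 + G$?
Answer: $\frac{562}{142113503} \approx 3.9546 \cdot 10^{-6}$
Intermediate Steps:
$u{\left(F \right)} = \frac{1}{2 F} - F$
$B = 85849$ ($B = \left(\left(-3 - 6\right) - 284\right)^{2} = \left(-9 - 284\right)^{2} = \left(-293\right)^{2} = 85849$)
$R = \frac{93866365}{562}$ ($R = 167303 - \left(\frac{1}{2 \left(-281\right)} - -281\right) = 167303 - \left(\frac{1}{2} \left(- \frac{1}{281}\right) + 281\right) = 167303 - \left(- \frac{1}{562} + 281\right) = 167303 - \frac{157921}{562} = \frac{93866365}{562} \approx 1.6702 \cdot 10^{5}$)
$\frac{1}{R + B} = \frac{1}{\frac{93866365}{562} + 85849} = \frac{1}{\frac{142113503}{562}} = \frac{562}{142113503}$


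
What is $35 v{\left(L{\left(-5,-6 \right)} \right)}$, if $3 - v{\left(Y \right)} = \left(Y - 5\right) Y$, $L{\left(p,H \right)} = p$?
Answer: $-1645$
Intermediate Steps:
$v{\left(Y \right)} = 3 - Y \left(-5 + Y\right)$ ($v{\left(Y \right)} = 3 - \left(Y - 5\right) Y = 3 - \left(-5 + Y\right) Y = 3 - Y \left(-5 + Y\right)$)
$35 v{\left(L{\left(-5,-6 \right)} \right)} = 35 \left(3 - \left(-5\right)^{2} + 5 \left(-5\right)\right) = 35 \left(3 - 25 - 25\right) = 35 \left(-47\right) = -1645$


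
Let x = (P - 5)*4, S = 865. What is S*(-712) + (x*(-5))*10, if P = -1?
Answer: -614680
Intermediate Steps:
x = -24 (x = (-1 - 5)*4 = -6*4 = -24)
S*(-712) + (x*(-5))*10 = 865*(-712) - 24*(-5)*10 = -615880 + 120*10 = -615880 + 1200 = -614680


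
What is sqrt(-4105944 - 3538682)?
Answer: I*sqrt(7644626) ≈ 2764.9*I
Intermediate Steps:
sqrt(-4105944 - 3538682) = sqrt(-7644626) = I*sqrt(7644626)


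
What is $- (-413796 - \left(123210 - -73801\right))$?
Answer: $610807$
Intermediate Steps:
$- (-413796 - \left(123210 - -73801\right)) = - (-413796 - \left(123210 + 73801\right)) = - (-413796 - 197011) = \left(-1\right) \left(-610807\right) = 610807$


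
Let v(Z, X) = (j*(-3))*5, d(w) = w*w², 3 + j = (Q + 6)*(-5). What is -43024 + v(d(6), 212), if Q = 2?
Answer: -42379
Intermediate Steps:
j = -43 (j = -3 + (2 + 6)*(-5) = -3 + 8*(-5) = -3 - 40 = -43)
d(w) = w³
v(Z, X) = 645 (v(Z, X) = -43*(-3)*5 = 129*5 = 645)
-43024 + v(d(6), 212) = -43024 + 645 = -42379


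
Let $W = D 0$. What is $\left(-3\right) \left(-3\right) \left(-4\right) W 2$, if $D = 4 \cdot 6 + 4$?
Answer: $0$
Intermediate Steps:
$D = 28$ ($D = 24 + 4 = 28$)
$W = 0$ ($W = 28 \cdot 0 = 0$)
$\left(-3\right) \left(-3\right) \left(-4\right) W 2 = \left(-3\right) \left(-3\right) \left(-4\right) 0 \cdot 2 = 9 \left(-4\right) 0 \cdot 2 = \left(-36\right) 0 \cdot 2 = 0 \cdot 2 = 0$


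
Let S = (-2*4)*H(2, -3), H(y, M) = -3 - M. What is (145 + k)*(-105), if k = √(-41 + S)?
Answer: -15225 - 105*I*√41 ≈ -15225.0 - 672.33*I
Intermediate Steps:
S = 0 (S = (-2*4)*(-3 - 1*(-3)) = -8*(-3 + 3) = -8*0 = 0)
k = I*√41 (k = √(-41 + 0) = √(-41) = I*√41 ≈ 6.4031*I)
(145 + k)*(-105) = (145 + I*√41)*(-105) = -15225 - 105*I*√41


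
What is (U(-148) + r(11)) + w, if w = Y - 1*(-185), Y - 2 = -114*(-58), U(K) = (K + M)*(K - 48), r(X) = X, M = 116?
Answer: 13082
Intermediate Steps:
U(K) = (-48 + K)*(116 + K) (U(K) = (K + 116)*(K - 48) = (116 + K)*(-48 + K) = (-48 + K)*(116 + K))
Y = 6614 (Y = 2 - 114*(-58) = 2 + 6612 = 6614)
w = 6799 (w = 6614 - 1*(-185) = 6614 + 185 = 6799)
(U(-148) + r(11)) + w = ((-5568 + (-148)**2 + 68*(-148)) + 11) + 6799 = ((-5568 + 21904 - 10064) + 11) + 6799 = (6272 + 11) + 6799 = 6283 + 6799 = 13082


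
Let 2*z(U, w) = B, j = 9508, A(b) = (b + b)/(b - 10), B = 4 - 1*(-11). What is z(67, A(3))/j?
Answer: 15/19016 ≈ 0.00078881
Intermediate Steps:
B = 15 (B = 4 + 11 = 15)
A(b) = 2*b/(-10 + b) (A(b) = (2*b)/(-10 + b) = 2*b/(-10 + b))
z(U, w) = 15/2 (z(U, w) = (1/2)*15 = 15/2)
z(67, A(3))/j = (15/2)/9508 = (15/2)*(1/9508) = 15/19016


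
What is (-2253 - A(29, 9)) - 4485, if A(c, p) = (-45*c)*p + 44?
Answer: 4963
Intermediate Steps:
A(c, p) = 44 - 45*c*p (A(c, p) = -45*c*p + 44 = 44 - 45*c*p)
(-2253 - A(29, 9)) - 4485 = (-2253 - (44 - 45*29*9)) - 4485 = (-2253 - (44 - 11745)) - 4485 = (-2253 - 1*(-11701)) - 4485 = (-2253 + 11701) - 4485 = 9448 - 4485 = 4963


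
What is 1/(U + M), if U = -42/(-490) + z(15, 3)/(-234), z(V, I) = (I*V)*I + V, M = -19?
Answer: -1365/26693 ≈ -0.051137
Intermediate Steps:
z(V, I) = V + V*I² (z(V, I) = V*I² + V = V + V*I²)
U = -758/1365 (U = -42/(-490) + (15*(1 + 3²))/(-234) = -42*(-1/490) + (15*(1 + 9))*(-1/234) = 3/35 + (15*10)*(-1/234) = 3/35 + 150*(-1/234) = 3/35 - 25/39 = -758/1365 ≈ -0.55531)
1/(U + M) = 1/(-758/1365 - 19) = 1/(-26693/1365) = -1365/26693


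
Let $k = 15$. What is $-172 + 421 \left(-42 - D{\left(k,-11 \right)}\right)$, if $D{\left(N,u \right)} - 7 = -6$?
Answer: $-18275$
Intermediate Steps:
$D{\left(N,u \right)} = 1$ ($D{\left(N,u \right)} = 7 - 6 = 1$)
$-172 + 421 \left(-42 - D{\left(k,-11 \right)}\right) = -172 + 421 \left(-42 - 1\right) = -172 + 421 \left(-43\right) = -172 - 18103 = -18275$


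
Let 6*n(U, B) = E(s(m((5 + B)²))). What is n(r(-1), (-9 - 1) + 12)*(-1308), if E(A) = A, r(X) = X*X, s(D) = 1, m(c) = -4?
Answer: -218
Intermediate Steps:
r(X) = X²
n(U, B) = ⅙ (n(U, B) = (⅙)*1 = ⅙)
n(r(-1), (-9 - 1) + 12)*(-1308) = (⅙)*(-1308) = -218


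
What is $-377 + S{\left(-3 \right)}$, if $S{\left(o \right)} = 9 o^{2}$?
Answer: $-296$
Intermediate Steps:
$-377 + S{\left(-3 \right)} = -377 + 9 \left(-3\right)^{2} = -377 + 9 \cdot 9 = -377 + 81 = -296$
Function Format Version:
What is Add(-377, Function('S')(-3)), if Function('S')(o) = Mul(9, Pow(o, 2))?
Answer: -296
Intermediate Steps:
Add(-377, Function('S')(-3)) = Add(-377, Mul(9, Pow(-3, 2))) = Add(-377, Mul(9, 9)) = Add(-377, 81) = -296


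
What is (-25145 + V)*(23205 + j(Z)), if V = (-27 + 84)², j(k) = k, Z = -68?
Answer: -506607752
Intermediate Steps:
V = 3249 (V = 57² = 3249)
(-25145 + V)*(23205 + j(Z)) = (-25145 + 3249)*(23205 - 68) = -21896*23137 = -506607752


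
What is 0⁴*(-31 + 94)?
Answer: 0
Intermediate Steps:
0⁴*(-31 + 94) = 0*63 = 0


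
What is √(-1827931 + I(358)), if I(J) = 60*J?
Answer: I*√1806451 ≈ 1344.0*I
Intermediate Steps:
√(-1827931 + I(358)) = √(-1827931 + 60*358) = √(-1827931 + 21480) = √(-1806451) = I*√1806451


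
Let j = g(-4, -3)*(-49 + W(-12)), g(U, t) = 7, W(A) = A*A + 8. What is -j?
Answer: -721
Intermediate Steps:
W(A) = 8 + A**2 (W(A) = A**2 + 8 = 8 + A**2)
j = 721 (j = 7*(-49 + (8 + (-12)**2)) = 7*(-49 + (8 + 144)) = 7*(-49 + 152) = 7*103 = 721)
-j = -1*721 = -721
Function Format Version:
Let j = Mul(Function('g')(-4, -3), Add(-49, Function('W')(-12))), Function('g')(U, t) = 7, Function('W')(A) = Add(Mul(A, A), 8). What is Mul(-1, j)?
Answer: -721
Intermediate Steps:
Function('W')(A) = Add(8, Pow(A, 2)) (Function('W')(A) = Add(Pow(A, 2), 8) = Add(8, Pow(A, 2)))
j = 721 (j = Mul(7, Add(-49, Add(8, Pow(-12, 2)))) = Mul(7, Add(-49, Add(8, 144))) = Mul(7, Add(-49, 152)) = Mul(7, 103) = 721)
Mul(-1, j) = Mul(-1, 721) = -721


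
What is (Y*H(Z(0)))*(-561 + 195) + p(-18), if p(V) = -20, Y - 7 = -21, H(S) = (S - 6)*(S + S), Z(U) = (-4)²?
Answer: 1639660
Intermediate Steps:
Z(U) = 16
H(S) = 2*S*(-6 + S) (H(S) = (-6 + S)*(2*S) = 2*S*(-6 + S))
Y = -14 (Y = 7 - 21 = -14)
(Y*H(Z(0)))*(-561 + 195) + p(-18) = (-28*16*(-6 + 16))*(-561 + 195) - 20 = -28*16*10*(-366) - 20 = -14*320*(-366) - 20 = -4480*(-366) - 20 = 1639680 - 20 = 1639660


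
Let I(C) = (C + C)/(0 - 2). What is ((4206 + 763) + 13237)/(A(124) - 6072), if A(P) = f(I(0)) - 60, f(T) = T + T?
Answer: -9103/3066 ≈ -2.9690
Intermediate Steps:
I(C) = -C (I(C) = (2*C)/(-2) = (2*C)*(-½) = -C)
f(T) = 2*T
A(P) = -60 (A(P) = 2*(-1*0) - 60 = 2*0 - 60 = 0 - 60 = -60)
((4206 + 763) + 13237)/(A(124) - 6072) = ((4206 + 763) + 13237)/(-60 - 6072) = (4969 + 13237)/(-6132) = 18206*(-1/6132) = -9103/3066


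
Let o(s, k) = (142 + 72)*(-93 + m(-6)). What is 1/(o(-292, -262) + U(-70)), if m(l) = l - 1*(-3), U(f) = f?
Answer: -1/20614 ≈ -4.8511e-5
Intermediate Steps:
m(l) = 3 + l (m(l) = l + 3 = 3 + l)
o(s, k) = -20544 (o(s, k) = (142 + 72)*(-93 + (3 - 6)) = 214*(-93 - 3) = 214*(-96) = -20544)
1/(o(-292, -262) + U(-70)) = 1/(-20544 - 70) = 1/(-20614) = -1/20614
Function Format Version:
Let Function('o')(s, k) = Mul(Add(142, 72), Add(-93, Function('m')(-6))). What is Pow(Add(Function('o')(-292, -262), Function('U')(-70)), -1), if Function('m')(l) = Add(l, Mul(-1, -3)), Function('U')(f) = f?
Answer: Rational(-1, 20614) ≈ -4.8511e-5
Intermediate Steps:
Function('m')(l) = Add(3, l) (Function('m')(l) = Add(l, 3) = Add(3, l))
Function('o')(s, k) = -20544 (Function('o')(s, k) = Mul(Add(142, 72), Add(-93, Add(3, -6))) = Mul(214, Add(-93, -3)) = Mul(214, -96) = -20544)
Pow(Add(Function('o')(-292, -262), Function('U')(-70)), -1) = Pow(Add(-20544, -70), -1) = Pow(-20614, -1) = Rational(-1, 20614)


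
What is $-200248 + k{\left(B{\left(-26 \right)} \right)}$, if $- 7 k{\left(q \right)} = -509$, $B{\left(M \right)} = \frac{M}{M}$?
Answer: $- \frac{1401227}{7} \approx -2.0018 \cdot 10^{5}$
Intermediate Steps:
$B{\left(M \right)} = 1$
$k{\left(q \right)} = \frac{509}{7}$ ($k{\left(q \right)} = \left(- \frac{1}{7}\right) \left(-509\right) = \frac{509}{7}$)
$-200248 + k{\left(B{\left(-26 \right)} \right)} = -200248 + \frac{509}{7} = - \frac{1401227}{7}$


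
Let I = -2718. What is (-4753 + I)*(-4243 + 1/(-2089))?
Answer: 66220164788/2089 ≈ 3.1699e+7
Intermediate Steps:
(-4753 + I)*(-4243 + 1/(-2089)) = (-4753 - 2718)*(-4243 + 1/(-2089)) = -7471*(-4243 - 1/2089) = -7471*(-8863628/2089) = 66220164788/2089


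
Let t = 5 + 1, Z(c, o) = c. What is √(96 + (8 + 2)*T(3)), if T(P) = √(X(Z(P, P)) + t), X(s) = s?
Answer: 3*√14 ≈ 11.225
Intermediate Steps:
t = 6
T(P) = √(6 + P) (T(P) = √(P + 6) = √(6 + P))
√(96 + (8 + 2)*T(3)) = √(96 + (8 + 2)*√(6 + 3)) = √(96 + 10*√9) = √(96 + 10*3) = √(96 + 30) = √126 = 3*√14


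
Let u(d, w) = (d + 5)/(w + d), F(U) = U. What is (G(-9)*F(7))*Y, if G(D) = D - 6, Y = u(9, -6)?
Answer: -490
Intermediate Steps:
u(d, w) = (5 + d)/(d + w)
Y = 14/3 (Y = (5 + 9)/(9 - 6) = 14/3 ≈ 4.6667)
G(D) = -6 + D
(G(-9)*F(7))*Y = ((-6 - 9)*7)*(14/3) = -15*7*(14/3) = -105*14/3 = -490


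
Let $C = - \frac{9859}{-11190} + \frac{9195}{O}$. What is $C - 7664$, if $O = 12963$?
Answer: $- \frac{370492753271}{48351990} \approx -7662.4$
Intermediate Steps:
$C = \frac{76898089}{48351990}$ ($C = - \frac{9859}{-11190} + \frac{9195}{12963} = \left(-9859\right) \left(- \frac{1}{11190}\right) + 9195 \cdot \frac{1}{12963} = \frac{9859}{11190} + \frac{3065}{4321} = \frac{76898089}{48351990} \approx 1.5904$)
$C - 7664 = \frac{76898089}{48351990} - 7664 = - \frac{370492753271}{48351990}$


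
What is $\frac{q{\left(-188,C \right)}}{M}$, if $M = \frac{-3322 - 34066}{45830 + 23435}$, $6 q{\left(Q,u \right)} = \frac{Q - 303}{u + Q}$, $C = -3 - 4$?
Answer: $- \frac{6801823}{8748792} \approx -0.77746$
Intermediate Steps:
$C = -7$
$q{\left(Q,u \right)} = \frac{-303 + Q}{6 \left(Q + u\right)}$ ($q{\left(Q,u \right)} = \frac{\left(Q - 303\right) \frac{1}{u + Q}}{6} = \frac{\left(-303 + Q\right) \frac{1}{Q + u}}{6} = \frac{\frac{1}{Q + u} \left(-303 + Q\right)}{6} = \frac{-303 + Q}{6 \left(Q + u\right)}$)
$M = - \frac{37388}{69265} \approx -0.53978$
$\frac{q{\left(-188,C \right)}}{M} = \frac{\frac{1}{6} \frac{1}{-188 - 7} \left(-303 - 188\right)}{- \frac{37388}{69265}} = \frac{1}{6} \frac{1}{-195} \left(-491\right) \left(- \frac{69265}{37388}\right) = \frac{1}{6} \left(- \frac{1}{195}\right) \left(-491\right) \left(- \frac{69265}{37388}\right) = \frac{491}{1170} \left(- \frac{69265}{37388}\right) = - \frac{6801823}{8748792}$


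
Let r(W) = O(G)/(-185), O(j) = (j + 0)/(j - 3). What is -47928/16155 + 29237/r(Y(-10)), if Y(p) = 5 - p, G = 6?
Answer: -29126662277/10770 ≈ -2.7044e+6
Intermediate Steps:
O(j) = j/(-3 + j)
r(W) = -2/185 (r(W) = (6/(-3 + 6))/(-185) = (6/3)*(-1/185) = (6*(⅓))*(-1/185) = 2*(-1/185) = -2/185)
-47928/16155 + 29237/r(Y(-10)) = -47928/16155 + 29237/(-2/185) = -47928*1/16155 + 29237*(-185/2) = -15976/5385 - 5408845/2 = -29126662277/10770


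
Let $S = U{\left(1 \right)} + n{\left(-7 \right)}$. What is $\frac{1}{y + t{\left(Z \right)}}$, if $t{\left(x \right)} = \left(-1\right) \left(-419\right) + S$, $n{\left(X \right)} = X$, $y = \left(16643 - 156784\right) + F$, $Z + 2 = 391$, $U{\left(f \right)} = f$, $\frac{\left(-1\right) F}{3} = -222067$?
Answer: $\frac{1}{526473} \approx 1.8994 \cdot 10^{-6}$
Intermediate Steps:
$F = 666201$ ($F = \left(-3\right) \left(-222067\right) = 666201$)
$Z = 389$ ($Z = -2 + 391 = 389$)
$y = 526060$ ($y = \left(16643 - 156784\right) + 666201 = -140141 + 666201 = 526060$)
$S = -6$ ($S = 1 - 7 = -6$)
$t{\left(x \right)} = 413$ ($t{\left(x \right)} = \left(-1\right) \left(-419\right) - 6 = 419 - 6 = 413$)
$\frac{1}{y + t{\left(Z \right)}} = \frac{1}{526060 + 413} = \frac{1}{526473}$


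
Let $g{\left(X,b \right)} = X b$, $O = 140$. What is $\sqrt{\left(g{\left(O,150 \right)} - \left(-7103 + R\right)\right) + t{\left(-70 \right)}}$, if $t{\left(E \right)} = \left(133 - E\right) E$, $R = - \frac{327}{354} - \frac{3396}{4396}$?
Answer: $\frac{\sqrt{233672958214318}}{129682} \approx 117.88$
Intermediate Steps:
$R = - \frac{219973}{129682}$ ($R = \left(-327\right) \frac{1}{354} - \frac{849}{1099} = - \frac{109}{118} - \frac{849}{1099} = - \frac{219973}{129682} \approx -1.6962$)
$t{\left(E \right)} = E \left(133 - E\right)$
$\sqrt{\left(g{\left(O,150 \right)} - \left(-7103 + R\right)\right) + t{\left(-70 \right)}} = \sqrt{\left(140 \cdot 150 - \left(-7103 - \frac{219973}{129682}\right)\right) - 70 \left(133 - -70\right)} = \sqrt{\left(21000 - - \frac{921351219}{129682}\right) - 70 \left(133 + 70\right)} = \sqrt{\left(21000 + \frac{921351219}{129682}\right) - 14210} = \sqrt{\frac{3644673219}{129682} - 14210} = \sqrt{\frac{1801891999}{129682}} = \frac{\sqrt{233672958214318}}{129682}$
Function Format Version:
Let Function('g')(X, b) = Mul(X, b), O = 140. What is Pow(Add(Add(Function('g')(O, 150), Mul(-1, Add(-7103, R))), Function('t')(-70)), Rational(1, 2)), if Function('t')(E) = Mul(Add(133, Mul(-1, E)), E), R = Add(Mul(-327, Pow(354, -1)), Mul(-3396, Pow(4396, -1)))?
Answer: Mul(Rational(1, 129682), Pow(233672958214318, Rational(1, 2))) ≈ 117.88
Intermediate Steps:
R = Rational(-219973, 129682) (R = Add(Mul(-327, Rational(1, 354)), Mul(-3396, Rational(1, 4396))) = Add(Rational(-109, 118), Rational(-849, 1099)) = Rational(-219973, 129682) ≈ -1.6962)
Function('t')(E) = Mul(E, Add(133, Mul(-1, E)))
Pow(Add(Add(Function('g')(O, 150), Mul(-1, Add(-7103, R))), Function('t')(-70)), Rational(1, 2)) = Pow(Add(Add(Mul(140, 150), Mul(-1, Add(-7103, Rational(-219973, 129682)))), Mul(-70, Add(133, Mul(-1, -70)))), Rational(1, 2)) = Pow(Add(Add(21000, Mul(-1, Rational(-921351219, 129682))), Mul(-70, Add(133, 70))), Rational(1, 2)) = Pow(Add(Add(21000, Rational(921351219, 129682)), Mul(-70, 203)), Rational(1, 2)) = Pow(Add(Rational(3644673219, 129682), -14210), Rational(1, 2)) = Pow(Rational(1801891999, 129682), Rational(1, 2)) = Mul(Rational(1, 129682), Pow(233672958214318, Rational(1, 2)))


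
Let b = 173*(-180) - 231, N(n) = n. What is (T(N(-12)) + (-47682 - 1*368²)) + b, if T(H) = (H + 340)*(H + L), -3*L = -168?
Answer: -200045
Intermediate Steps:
L = 56 (L = -⅓*(-168) = 56)
b = -31371 (b = -31140 - 231 = -31371)
T(H) = (56 + H)*(340 + H) (T(H) = (H + 340)*(H + 56) = (340 + H)*(56 + H) = (56 + H)*(340 + H))
(T(N(-12)) + (-47682 - 1*368²)) + b = ((19040 + (-12)² + 396*(-12)) + (-47682 - 1*368²)) - 31371 = ((19040 + 144 - 4752) + (-47682 - 1*135424)) - 31371 = (14432 + (-47682 - 135424)) - 31371 = (14432 - 183106) - 31371 = -168674 - 31371 = -200045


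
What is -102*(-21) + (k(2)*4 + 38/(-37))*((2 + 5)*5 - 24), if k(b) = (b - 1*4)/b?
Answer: 77208/37 ≈ 2086.7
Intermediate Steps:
k(b) = (-4 + b)/b (k(b) = (b - 4)/b = (-4 + b)/b)
-102*(-21) + (k(2)*4 + 38/(-37))*((2 + 5)*5 - 24) = -102*(-21) + (((-4 + 2)/2)*4 + 38/(-37))*((2 + 5)*5 - 24) = 2142 + (((½)*(-2))*4 + 38*(-1/37))*(7*5 - 24) = 2142 + (-1*4 - 38/37)*(35 - 24) = 2142 + (-4 - 38/37)*11 = 2142 - 186/37*11 = 2142 - 2046/37 = 77208/37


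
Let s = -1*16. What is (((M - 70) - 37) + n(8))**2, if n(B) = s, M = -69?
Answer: 36864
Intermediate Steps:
s = -16
n(B) = -16
(((M - 70) - 37) + n(8))**2 = (((-69 - 70) - 37) - 16)**2 = ((-139 - 37) - 16)**2 = (-176 - 16)**2 = (-192)**2 = 36864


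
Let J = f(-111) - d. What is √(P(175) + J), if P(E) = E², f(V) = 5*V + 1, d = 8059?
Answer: 2*√5503 ≈ 148.36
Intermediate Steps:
f(V) = 1 + 5*V
J = -8613 (J = (1 + 5*(-111)) - 1*8059 = (1 - 555) - 8059 = -554 - 8059 = -8613)
√(P(175) + J) = √(175² - 8613) = √(30625 - 8613) = √22012 = 2*√5503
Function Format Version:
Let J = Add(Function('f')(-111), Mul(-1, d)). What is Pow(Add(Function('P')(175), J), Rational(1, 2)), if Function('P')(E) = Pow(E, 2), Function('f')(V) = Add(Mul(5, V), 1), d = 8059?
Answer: Mul(2, Pow(5503, Rational(1, 2))) ≈ 148.36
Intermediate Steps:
Function('f')(V) = Add(1, Mul(5, V))
J = -8613 (J = Add(Add(1, Mul(5, -111)), Mul(-1, 8059)) = Add(Add(1, -555), -8059) = Add(-554, -8059) = -8613)
Pow(Add(Function('P')(175), J), Rational(1, 2)) = Pow(Add(Pow(175, 2), -8613), Rational(1, 2)) = Pow(Add(30625, -8613), Rational(1, 2)) = Pow(22012, Rational(1, 2)) = Mul(2, Pow(5503, Rational(1, 2)))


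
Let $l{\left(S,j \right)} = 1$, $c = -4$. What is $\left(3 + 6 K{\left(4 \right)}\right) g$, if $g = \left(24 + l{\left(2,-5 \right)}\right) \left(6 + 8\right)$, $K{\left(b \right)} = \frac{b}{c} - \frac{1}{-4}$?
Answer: $-525$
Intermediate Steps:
$K{\left(b \right)} = \frac{1}{4} - \frac{b}{4}$ ($K{\left(b \right)} = \frac{b}{-4} - \frac{1}{-4} = b \left(- \frac{1}{4}\right) - - \frac{1}{4} = - \frac{b}{4} + \frac{1}{4} = \frac{1}{4} - \frac{b}{4}$)
$g = 350$ ($g = \left(24 + 1\right) \left(6 + 8\right) = 25 \cdot 14 = 350$)
$\left(3 + 6 K{\left(4 \right)}\right) g = \left(3 + 6 \left(\frac{1}{4} - 1\right)\right) 350 = \left(3 + 6 \left(- \frac{3}{4}\right)\right) 350 = \left(3 - \frac{9}{2}\right) 350 = \left(- \frac{3}{2}\right) 350 = -525$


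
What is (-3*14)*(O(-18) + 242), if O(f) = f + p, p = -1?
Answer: -9366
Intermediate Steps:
O(f) = -1 + f (O(f) = f - 1 = -1 + f)
(-3*14)*(O(-18) + 242) = (-3*14)*((-1 - 18) + 242) = -42*(-19 + 242) = -42*223 = -9366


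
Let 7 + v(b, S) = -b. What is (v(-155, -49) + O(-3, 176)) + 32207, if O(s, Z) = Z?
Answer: 32531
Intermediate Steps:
v(b, S) = -7 - b
(v(-155, -49) + O(-3, 176)) + 32207 = ((-7 - 1*(-155)) + 176) + 32207 = ((-7 + 155) + 176) + 32207 = (148 + 176) + 32207 = 324 + 32207 = 32531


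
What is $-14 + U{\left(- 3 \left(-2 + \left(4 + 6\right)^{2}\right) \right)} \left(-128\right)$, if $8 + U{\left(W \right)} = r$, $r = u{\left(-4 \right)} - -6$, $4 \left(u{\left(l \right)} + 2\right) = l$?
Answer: $626$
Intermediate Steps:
$u{\left(l \right)} = -2 + \frac{l}{4}$
$r = 3$ ($r = \left(-2 + \frac{1}{4} \left(-4\right)\right) - -6 = \left(-2 - 1\right) + 6 = -3 + 6 = 3$)
$U{\left(W \right)} = -5$ ($U{\left(W \right)} = -8 + 3 = -5$)
$-14 + U{\left(- 3 \left(-2 + \left(4 + 6\right)^{2}\right) \right)} \left(-128\right) = -14 - -640 = -14 + 640 = 626$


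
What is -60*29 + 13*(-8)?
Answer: -1844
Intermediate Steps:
-60*29 + 13*(-8) = -1740 - 104 = -1844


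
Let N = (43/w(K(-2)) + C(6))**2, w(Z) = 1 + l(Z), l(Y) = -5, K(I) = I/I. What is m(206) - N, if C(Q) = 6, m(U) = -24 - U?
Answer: -4041/16 ≈ -252.56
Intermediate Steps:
K(I) = 1
w(Z) = -4 (w(Z) = 1 - 5 = -4)
N = 361/16 (N = (43/(-4) + 6)**2 = (43*(-1/4) + 6)**2 = (-43/4 + 6)**2 = (-19/4)**2 = 361/16 ≈ 22.563)
m(206) - N = (-24 - 1*206) - 1*361/16 = (-24 - 206) - 361/16 = -230 - 361/16 = -4041/16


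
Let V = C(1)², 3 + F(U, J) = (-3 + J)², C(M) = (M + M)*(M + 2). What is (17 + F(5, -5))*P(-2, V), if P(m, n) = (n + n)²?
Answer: 404352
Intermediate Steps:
C(M) = 2*M*(2 + M) (C(M) = (2*M)*(2 + M) = 2*M*(2 + M))
F(U, J) = -3 + (-3 + J)²
V = 36 (V = (2*1*(2 + 1))² = (2*1*3)² = 6² = 36)
P(m, n) = 4*n² (P(m, n) = (2*n)² = 4*n²)
(17 + F(5, -5))*P(-2, V) = (17 + (-3 + (-3 - 5)²))*(4*36²) = (17 + (-3 + (-8)²))*(4*1296) = (17 + (-3 + 64))*5184 = (17 + 61)*5184 = 78*5184 = 404352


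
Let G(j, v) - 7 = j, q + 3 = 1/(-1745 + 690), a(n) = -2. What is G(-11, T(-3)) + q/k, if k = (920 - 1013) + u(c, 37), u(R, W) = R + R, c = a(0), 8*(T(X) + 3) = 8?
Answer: -406174/102335 ≈ -3.9691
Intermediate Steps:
T(X) = -2 (T(X) = -3 + (⅛)*8 = -3 + 1 = -2)
c = -2
u(R, W) = 2*R
k = -97 (k = (920 - 1013) + 2*(-2) = -93 - 4 = -97)
q = -3166/1055 (q = -3 + 1/(-1745 + 690) = -3 + 1/(-1055) = -3 - 1/1055 = -3166/1055 ≈ -3.0009)
G(j, v) = 7 + j
G(-11, T(-3)) + q/k = (7 - 11) - 3166/1055/(-97) = -4 - 3166/1055*(-1/97) = -4 + 3166/102335 = -406174/102335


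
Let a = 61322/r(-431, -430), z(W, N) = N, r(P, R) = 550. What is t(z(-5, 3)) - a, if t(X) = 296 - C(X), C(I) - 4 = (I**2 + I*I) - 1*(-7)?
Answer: 42764/275 ≈ 155.51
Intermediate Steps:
a = 30661/275 (a = 61322/550 = 61322*(1/550) = 30661/275 ≈ 111.49)
C(I) = 11 + 2*I**2 (C(I) = 4 + ((I**2 + I*I) - 1*(-7)) = 4 + ((I**2 + I**2) + 7) = 4 + (2*I**2 + 7) = 4 + (7 + 2*I**2) = 11 + 2*I**2)
t(X) = 285 - 2*X**2 (t(X) = 296 - (11 + 2*X**2) = 296 + (-11 - 2*X**2) = 285 - 2*X**2)
t(z(-5, 3)) - a = (285 - 2*3**2) - 1*30661/275 = (285 - 2*9) - 30661/275 = (285 - 18) - 30661/275 = 267 - 30661/275 = 42764/275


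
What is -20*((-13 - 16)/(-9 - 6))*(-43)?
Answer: 4988/3 ≈ 1662.7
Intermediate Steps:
-20*((-13 - 16)/(-9 - 6))*(-43) = -20*(-29/(-15))*(-43) = -20*(-29*(-1/15))*(-43) = -20*(29/15)*(-43) = -116*(-43)/3 = -1*(-4988/3) = 4988/3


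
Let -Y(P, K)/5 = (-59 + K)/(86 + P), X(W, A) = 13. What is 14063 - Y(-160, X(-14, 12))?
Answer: 520446/37 ≈ 14066.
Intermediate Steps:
Y(P, K) = -5*(-59 + K)/(86 + P)
14063 - Y(-160, X(-14, 12)) = 14063 - 5*(59 - 1*13)/(86 - 160) = 14063 - 5*(59 - 13)/(-74) = 14063 - 5*(-1)*46/74 = 14063 - 1*(-115/37) = 14063 + 115/37 = 520446/37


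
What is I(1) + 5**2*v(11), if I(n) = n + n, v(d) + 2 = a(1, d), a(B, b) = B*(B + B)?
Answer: 2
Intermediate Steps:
a(B, b) = 2*B**2 (a(B, b) = B*(2*B) = 2*B**2)
v(d) = 0 (v(d) = -2 + 2*1**2 = -2 + 2*1 = -2 + 2 = 0)
I(n) = 2*n
I(1) + 5**2*v(11) = 2*1 + 5**2*0 = 2 + 25*0 = 2 + 0 = 2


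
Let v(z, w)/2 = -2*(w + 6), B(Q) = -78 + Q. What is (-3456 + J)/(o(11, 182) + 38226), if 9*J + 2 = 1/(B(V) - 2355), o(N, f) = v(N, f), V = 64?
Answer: -73690115/798983154 ≈ -0.092230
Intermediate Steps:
v(z, w) = -24 - 4*w (v(z, w) = 2*(-2*(w + 6)) = 2*(-2*(6 + w)) = 2*(-12 - 2*w) = -24 - 4*w)
o(N, f) = -24 - 4*f
J = -4739/21321 (J = -2/9 + 1/(9*((-78 + 64) - 2355)) = -2/9 + 1/(9*(-14 - 2355)) = -2/9 + (⅑)/(-2369) = -2/9 + (⅑)*(-1/2369) = -2/9 - 1/21321 = -4739/21321 ≈ -0.22227)
(-3456 + J)/(o(11, 182) + 38226) = (-3456 - 4739/21321)/((-24 - 4*182) + 38226) = -73690115/(21321*((-24 - 728) + 38226)) = -73690115/(21321*(-752 + 38226)) = -73690115/21321/37474 = -73690115/21321*1/37474 = -73690115/798983154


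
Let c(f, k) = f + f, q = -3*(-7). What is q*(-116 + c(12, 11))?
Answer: -1932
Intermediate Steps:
q = 21
c(f, k) = 2*f
q*(-116 + c(12, 11)) = 21*(-116 + 2*12) = 21*(-116 + 24) = 21*(-92) = -1932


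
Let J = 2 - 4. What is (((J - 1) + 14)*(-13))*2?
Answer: -286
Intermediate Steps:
J = -2
(((J - 1) + 14)*(-13))*2 = (((-2 - 1) + 14)*(-13))*2 = ((-3 + 14)*(-13))*2 = (11*(-13))*2 = -143*2 = -286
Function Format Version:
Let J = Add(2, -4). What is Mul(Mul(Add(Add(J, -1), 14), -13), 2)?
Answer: -286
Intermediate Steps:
J = -2
Mul(Mul(Add(Add(J, -1), 14), -13), 2) = Mul(Mul(Add(Add(-2, -1), 14), -13), 2) = Mul(Mul(Add(-3, 14), -13), 2) = Mul(Mul(11, -13), 2) = Mul(-143, 2) = -286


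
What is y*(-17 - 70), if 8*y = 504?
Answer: -5481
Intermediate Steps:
y = 63 (y = (1/8)*504 = 63)
y*(-17 - 70) = 63*(-17 - 70) = 63*(-87) = -5481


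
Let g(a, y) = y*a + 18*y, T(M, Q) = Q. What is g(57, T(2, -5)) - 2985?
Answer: -3360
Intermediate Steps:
g(a, y) = 18*y + a*y (g(a, y) = a*y + 18*y = 18*y + a*y)
g(57, T(2, -5)) - 2985 = -5*(18 + 57) - 2985 = -5*75 - 2985 = -375 - 2985 = -3360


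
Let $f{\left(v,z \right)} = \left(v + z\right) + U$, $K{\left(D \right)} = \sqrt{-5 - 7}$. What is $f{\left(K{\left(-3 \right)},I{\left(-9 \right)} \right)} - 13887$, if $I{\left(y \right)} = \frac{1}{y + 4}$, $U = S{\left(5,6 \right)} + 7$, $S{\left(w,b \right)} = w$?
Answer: $- \frac{69376}{5} + 2 i \sqrt{3} \approx -13875.0 + 3.4641 i$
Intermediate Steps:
$K{\left(D \right)} = 2 i \sqrt{3}$ ($K{\left(D \right)} = \sqrt{-12} = 2 i \sqrt{3}$)
$U = 12$ ($U = 5 + 7 = 12$)
$I{\left(y \right)} = \frac{1}{4 + y}$
$f{\left(v,z \right)} = 12 + v + z$ ($f{\left(v,z \right)} = \left(v + z\right) + 12 = 12 + v + z$)
$f{\left(K{\left(-3 \right)},I{\left(-9 \right)} \right)} - 13887 = \left(12 + 2 i \sqrt{3} + \frac{1}{4 - 9}\right) - 13887 = \left(12 + 2 i \sqrt{3} + \frac{1}{-5}\right) - 13887 = \left(12 + 2 i \sqrt{3} - \frac{1}{5}\right) - 13887 = \left(\frac{59}{5} + 2 i \sqrt{3}\right) - 13887 = - \frac{69376}{5} + 2 i \sqrt{3}$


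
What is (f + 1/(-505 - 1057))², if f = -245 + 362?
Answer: 33398659009/2439844 ≈ 13689.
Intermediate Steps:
f = 117
(f + 1/(-505 - 1057))² = (117 + 1/(-505 - 1057))² = (117 + 1/(-1562))² = (117 - 1/1562)² = (182753/1562)² = 33398659009/2439844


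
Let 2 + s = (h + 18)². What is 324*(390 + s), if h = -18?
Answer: 125712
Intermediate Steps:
s = -2 (s = -2 + (-18 + 18)² = -2 + 0² = -2 + 0 = -2)
324*(390 + s) = 324*(390 - 2) = 324*388 = 125712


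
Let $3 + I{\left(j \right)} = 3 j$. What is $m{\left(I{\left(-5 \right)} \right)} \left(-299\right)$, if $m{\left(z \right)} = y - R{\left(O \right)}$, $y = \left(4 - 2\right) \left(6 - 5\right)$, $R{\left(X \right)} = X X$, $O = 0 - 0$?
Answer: $-598$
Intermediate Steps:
$I{\left(j \right)} = -3 + 3 j$
$O = 0$ ($O = 0 + 0 = 0$)
$R{\left(X \right)} = X^{2}$
$y = 2$ ($y = 2 \cdot 1 = 2$)
$m{\left(z \right)} = 2$ ($m{\left(z \right)} = 2 - 0^{2} = 2 - 0 = 2 + 0 = 2$)
$m{\left(I{\left(-5 \right)} \right)} \left(-299\right) = 2 \left(-299\right) = -598$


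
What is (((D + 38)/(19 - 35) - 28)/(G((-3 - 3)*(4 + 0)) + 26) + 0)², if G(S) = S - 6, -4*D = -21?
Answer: 3861225/65536 ≈ 58.918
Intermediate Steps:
D = 21/4 (D = -¼*(-21) = 21/4 ≈ 5.2500)
G(S) = -6 + S
(((D + 38)/(19 - 35) - 28)/(G((-3 - 3)*(4 + 0)) + 26) + 0)² = (((21/4 + 38)/(19 - 35) - 28)/((-6 + (-3 - 3)*(4 + 0)) + 26) + 0)² = (((173/4)/(-16) - 28)/((-6 - 6*4) + 26) + 0)² = (((173/4)*(-1/16) - 28)/((-6 - 24) + 26) + 0)² = ((-173/64 - 28)/(-30 + 26) + 0)² = (-1965/64/(-4) + 0)² = (-1965/64*(-¼) + 0)² = (1965/256 + 0)² = (1965/256)² = 3861225/65536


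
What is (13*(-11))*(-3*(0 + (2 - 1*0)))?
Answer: 858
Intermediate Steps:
(13*(-11))*(-3*(0 + (2 - 1*0))) = -(-429)*(0 + (2 + 0)) = -(-429)*(0 + 2) = -(-429)*2 = -143*(-6) = 858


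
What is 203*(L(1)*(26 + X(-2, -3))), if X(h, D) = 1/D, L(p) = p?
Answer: 15631/3 ≈ 5210.3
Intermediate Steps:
203*(L(1)*(26 + X(-2, -3))) = 203*(1*(26 + 1/(-3))) = 203*(1*(26 - ⅓)) = 203*(1*(77/3)) = 203*(77/3) = 15631/3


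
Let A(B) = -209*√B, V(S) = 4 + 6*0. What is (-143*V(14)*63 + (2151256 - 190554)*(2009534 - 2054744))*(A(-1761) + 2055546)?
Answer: -182210531733986976 + 18526465052304*I*√1761 ≈ -1.8221e+17 + 7.7745e+14*I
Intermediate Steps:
V(S) = 4 (V(S) = 4 + 0 = 4)
(-143*V(14)*63 + (2151256 - 190554)*(2009534 - 2054744))*(A(-1761) + 2055546) = (-143*4*63 + (2151256 - 190554)*(2009534 - 2054744))*(-209*I*√1761 + 2055546) = (-572*63 + 1960702*(-45210))*(-209*I*√1761 + 2055546) = (-36036 - 88643337420)*(-209*I*√1761 + 2055546) = -88643373456*(2055546 - 209*I*√1761) = -182210531733986976 + 18526465052304*I*√1761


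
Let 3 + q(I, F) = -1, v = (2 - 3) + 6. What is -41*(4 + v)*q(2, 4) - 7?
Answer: 1469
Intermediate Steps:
v = 5 (v = -1 + 6 = 5)
q(I, F) = -4 (q(I, F) = -3 - 1 = -4)
-41*(4 + v)*q(2, 4) - 7 = -41*(4 + 5)*(-4) - 7 = -369*(-4) - 7 = -41*(-36) - 7 = 1476 - 7 = 1469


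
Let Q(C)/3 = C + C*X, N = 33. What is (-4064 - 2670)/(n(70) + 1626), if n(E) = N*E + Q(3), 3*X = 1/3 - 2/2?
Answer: -6734/3943 ≈ -1.7078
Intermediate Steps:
X = -2/9 (X = (1/3 - 2/2)/3 = (1*(⅓) - 2*½)/3 = (⅓ - 1)/3 = (⅓)*(-⅔) = -2/9 ≈ -0.22222)
Q(C) = 7*C/3 (Q(C) = 3*(C + C*(-2/9)) = 3*(C - 2*C/9) = 3*(7*C/9) = 7*C/3)
n(E) = 7 + 33*E (n(E) = 33*E + (7/3)*3 = 33*E + 7 = 7 + 33*E)
(-4064 - 2670)/(n(70) + 1626) = (-4064 - 2670)/((7 + 33*70) + 1626) = -6734/((7 + 2310) + 1626) = -6734/(2317 + 1626) = -6734/3943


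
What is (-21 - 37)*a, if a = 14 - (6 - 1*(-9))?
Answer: 58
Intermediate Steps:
a = -1 (a = 14 - (6 + 9) = 14 - 1*15 = 14 - 15 = -1)
(-21 - 37)*a = (-21 - 37)*(-1) = -58*(-1) = 58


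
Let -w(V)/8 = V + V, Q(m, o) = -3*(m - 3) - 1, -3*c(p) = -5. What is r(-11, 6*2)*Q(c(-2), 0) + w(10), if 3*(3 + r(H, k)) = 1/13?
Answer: -2196/13 ≈ -168.92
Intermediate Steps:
r(H, k) = -116/39 (r(H, k) = -3 + (1/3)/13 = -3 + (1/3)*(1/13) = -3 + 1/39 = -116/39)
c(p) = 5/3 (c(p) = -1/3*(-5) = 5/3)
Q(m, o) = 8 - 3*m (Q(m, o) = -3*(-3 + m) - 1 = (9 - 3*m) - 1 = 8 - 3*m)
w(V) = -16*V (w(V) = -8*(V + V) = -16*V)
r(-11, 6*2)*Q(c(-2), 0) + w(10) = -116*(8 - 3*5/3)/39 - 16*10 = -116*(8 - 5)/39 - 160 = -116/39*3 - 160 = -116/13 - 160 = -2196/13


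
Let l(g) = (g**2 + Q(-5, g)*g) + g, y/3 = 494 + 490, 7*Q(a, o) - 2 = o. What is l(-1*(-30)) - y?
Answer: -13194/7 ≈ -1884.9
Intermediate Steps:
Q(a, o) = 2/7 + o/7
y = 2952 (y = 3*(494 + 490) = 3*984 = 2952)
l(g) = g + g**2 + g*(2/7 + g/7) (l(g) = (g**2 + (2/7 + g/7)*g) + g = (g**2 + g*(2/7 + g/7)) + g = g + g**2 + g*(2/7 + g/7))
l(-1*(-30)) - y = (-1*(-30))*(9 + 8*(-1*(-30)))/7 - 1*2952 = (1/7)*30*(9 + 8*30) - 2952 = (1/7)*30*(9 + 240) - 2952 = (1/7)*30*249 - 2952 = 7470/7 - 2952 = -13194/7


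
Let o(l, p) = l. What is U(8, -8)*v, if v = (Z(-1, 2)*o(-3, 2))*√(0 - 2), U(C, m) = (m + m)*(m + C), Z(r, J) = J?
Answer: 0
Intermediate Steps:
U(C, m) = 2*m*(C + m) (U(C, m) = (2*m)*(C + m) = 2*m*(C + m))
v = -6*I*√2 (v = (2*(-3))*√(0 - 2) = -6*I*√2 ≈ -8.4853*I)
U(8, -8)*v = (2*(-8)*(8 - 8))*(-6*I*√2) = (2*(-8)*0)*(-6*I*√2) = 0*(-6*I*√2) = 0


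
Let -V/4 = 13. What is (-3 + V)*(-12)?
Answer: 660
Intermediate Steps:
V = -52 (V = -4*13 = -52)
(-3 + V)*(-12) = (-3 - 52)*(-12) = -55*(-12) = 660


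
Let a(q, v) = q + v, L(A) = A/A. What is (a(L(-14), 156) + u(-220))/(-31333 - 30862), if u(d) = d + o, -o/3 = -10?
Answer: 33/62195 ≈ 0.00053059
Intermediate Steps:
o = 30 (o = -3*(-10) = 30)
L(A) = 1
u(d) = 30 + d (u(d) = d + 30 = 30 + d)
(a(L(-14), 156) + u(-220))/(-31333 - 30862) = ((1 + 156) + (30 - 220))/(-31333 - 30862) = (157 - 190)/(-62195) = -33*(-1/62195) = 33/62195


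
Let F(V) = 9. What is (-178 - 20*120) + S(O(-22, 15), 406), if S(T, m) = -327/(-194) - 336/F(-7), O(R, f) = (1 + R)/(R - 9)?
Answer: -1521143/582 ≈ -2613.6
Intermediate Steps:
O(R, f) = (1 + R)/(-9 + R)
S(T, m) = -20747/582 (S(T, m) = -327/(-194) - 336/9 = -327*(-1/194) - 336*⅑ = 327/194 - 112/3 = -20747/582)
(-178 - 20*120) + S(O(-22, 15), 406) = (-178 - 20*120) - 20747/582 = (-178 - 2400) - 20747/582 = -2578 - 20747/582 = -1521143/582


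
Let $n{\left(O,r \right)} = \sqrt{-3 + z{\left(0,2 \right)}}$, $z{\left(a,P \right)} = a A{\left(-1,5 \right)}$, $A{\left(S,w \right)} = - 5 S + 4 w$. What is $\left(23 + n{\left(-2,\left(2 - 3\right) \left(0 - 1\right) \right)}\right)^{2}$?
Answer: $\left(23 + i \sqrt{3}\right)^{2} \approx 526.0 + 79.674 i$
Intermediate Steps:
$z{\left(a,P \right)} = 25 a$ ($z{\left(a,P \right)} = a \left(\left(-5\right) \left(-1\right) + 4 \cdot 5\right) = a \left(5 + 20\right) = a 25 = 25 a$)
$n{\left(O,r \right)} = i \sqrt{3}$ ($n{\left(O,r \right)} = \sqrt{-3 + 25 \cdot 0} = \sqrt{-3 + 0} = \sqrt{-3} = i \sqrt{3}$)
$\left(23 + n{\left(-2,\left(2 - 3\right) \left(0 - 1\right) \right)}\right)^{2} = \left(23 + i \sqrt{3}\right)^{2}$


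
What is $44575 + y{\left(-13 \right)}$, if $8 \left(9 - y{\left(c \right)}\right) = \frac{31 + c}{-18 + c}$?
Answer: $\frac{5528425}{124} \approx 44584.0$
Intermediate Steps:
$y{\left(c \right)} = 9 - \frac{31 + c}{8 \left(-18 + c\right)}$ ($y{\left(c \right)} = 9 - \frac{\left(31 + c\right) \frac{1}{-18 + c}}{8} = 9 - \frac{\frac{1}{-18 + c} \left(31 + c\right)}{8} = 9 - \frac{31 + c}{8 \left(-18 + c\right)}$)
$44575 + y{\left(-13 \right)} = 44575 + \frac{-1327 + 71 \left(-13\right)}{8 \left(-18 - 13\right)} = 44575 + \frac{-1327 - 923}{8 \left(-31\right)} = 44575 + \frac{1}{8} \left(- \frac{1}{31}\right) \left(-2250\right) = 44575 + \frac{1125}{124} = \frac{5528425}{124}$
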